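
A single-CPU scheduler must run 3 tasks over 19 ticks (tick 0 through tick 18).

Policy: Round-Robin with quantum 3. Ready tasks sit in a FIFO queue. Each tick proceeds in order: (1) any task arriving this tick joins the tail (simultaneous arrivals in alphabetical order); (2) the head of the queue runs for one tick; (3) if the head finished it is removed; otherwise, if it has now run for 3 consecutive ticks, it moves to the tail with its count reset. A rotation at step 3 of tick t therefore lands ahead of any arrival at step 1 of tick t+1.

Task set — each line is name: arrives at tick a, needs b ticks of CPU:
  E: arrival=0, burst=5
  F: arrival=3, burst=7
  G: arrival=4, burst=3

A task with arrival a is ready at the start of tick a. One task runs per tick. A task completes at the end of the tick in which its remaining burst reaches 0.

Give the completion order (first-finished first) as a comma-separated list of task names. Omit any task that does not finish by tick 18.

t=0: queue=[E] q_used=0 → run E
t=1: queue=[E] q_used=1 → run E
t=2: queue=[E] q_used=2 → run E
t=3: queue=[E,F] q_used=0 → run E
t=4: queue=[E,F,G] q_used=1 → run E
t=5: queue=[F,G] q_used=0 → run F
t=6: queue=[F,G] q_used=1 → run F
t=7: queue=[F,G] q_used=2 → run F
t=8: queue=[G,F] q_used=0 → run G
t=9: queue=[G,F] q_used=1 → run G
t=10: queue=[G,F] q_used=2 → run G
t=11: queue=[F] q_used=0 → run F
t=12: queue=[F] q_used=1 → run F
t=13: queue=[F] q_used=2 → run F
t=14: queue=[F] q_used=0 → run F
t=15: (idle)
t=16: (idle)
t=17: (idle)
t=18: (idle)

completion order = E, G, F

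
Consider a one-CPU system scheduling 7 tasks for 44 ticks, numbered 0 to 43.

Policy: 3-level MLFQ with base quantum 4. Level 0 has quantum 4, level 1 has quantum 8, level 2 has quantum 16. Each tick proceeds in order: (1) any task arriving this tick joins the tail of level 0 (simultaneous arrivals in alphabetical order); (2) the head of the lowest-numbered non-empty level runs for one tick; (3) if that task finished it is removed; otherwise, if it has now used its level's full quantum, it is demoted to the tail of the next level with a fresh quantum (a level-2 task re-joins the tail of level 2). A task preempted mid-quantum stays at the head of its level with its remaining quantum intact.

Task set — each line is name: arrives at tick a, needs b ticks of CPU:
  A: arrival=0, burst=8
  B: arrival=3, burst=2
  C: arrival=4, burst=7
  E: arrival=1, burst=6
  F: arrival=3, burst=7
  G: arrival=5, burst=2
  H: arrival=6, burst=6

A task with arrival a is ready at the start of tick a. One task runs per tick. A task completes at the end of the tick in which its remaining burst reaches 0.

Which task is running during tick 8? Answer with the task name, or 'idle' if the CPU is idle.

t=0: L0/L1/L2 = A/-/- → run A
t=1: L0/L1/L2 = AE/-/- → run A
t=2: L0/L1/L2 = AE/-/- → run A
t=3: L0/L1/L2 = AEBF/-/- → run A
t=4: L0/L1/L2 = EBFC/A/- → run E
t=5: L0/L1/L2 = EBFCG/A/- → run E
t=6: L0/L1/L2 = EBFCGH/A/- → run E
t=7: L0/L1/L2 = EBFCGH/A/- → run E
t=8: L0/L1/L2 = BFCGH/AE/- → run B
t=9: L0/L1/L2 = BFCGH/AE/- → run B
t=10: L0/L1/L2 = FCGH/AE/- → run F
t=11: L0/L1/L2 = FCGH/AE/- → run F
t=12: L0/L1/L2 = FCGH/AE/- → run F
t=13: L0/L1/L2 = FCGH/AE/- → run F
t=14: L0/L1/L2 = CGH/AEF/- → run C
t=15: L0/L1/L2 = CGH/AEF/- → run C
t=16: L0/L1/L2 = CGH/AEF/- → run C
t=17: L0/L1/L2 = CGH/AEF/- → run C
t=18: L0/L1/L2 = GH/AEFC/- → run G
t=19: L0/L1/L2 = GH/AEFC/- → run G
t=20: L0/L1/L2 = H/AEFC/- → run H
t=21: L0/L1/L2 = H/AEFC/- → run H
t=22: L0/L1/L2 = H/AEFC/- → run H
t=23: L0/L1/L2 = H/AEFC/- → run H
t=24: L0/L1/L2 = -/AEFCH/- → run A
t=25: L0/L1/L2 = -/AEFCH/- → run A
t=26: L0/L1/L2 = -/AEFCH/- → run A
t=27: L0/L1/L2 = -/AEFCH/- → run A
t=28: L0/L1/L2 = -/EFCH/- → run E
t=29: L0/L1/L2 = -/EFCH/- → run E
t=30: L0/L1/L2 = -/FCH/- → run F
t=31: L0/L1/L2 = -/FCH/- → run F
t=32: L0/L1/L2 = -/FCH/- → run F
t=33: L0/L1/L2 = -/CH/- → run C
t=34: L0/L1/L2 = -/CH/- → run C
t=35: L0/L1/L2 = -/CH/- → run C
t=36: L0/L1/L2 = -/H/- → run H
t=37: L0/L1/L2 = -/H/- → run H
t=38: (idle)
t=39: (idle)
t=40: (idle)
t=41: (idle)
t=42: (idle)
t=43: (idle)

running at tick 8 = B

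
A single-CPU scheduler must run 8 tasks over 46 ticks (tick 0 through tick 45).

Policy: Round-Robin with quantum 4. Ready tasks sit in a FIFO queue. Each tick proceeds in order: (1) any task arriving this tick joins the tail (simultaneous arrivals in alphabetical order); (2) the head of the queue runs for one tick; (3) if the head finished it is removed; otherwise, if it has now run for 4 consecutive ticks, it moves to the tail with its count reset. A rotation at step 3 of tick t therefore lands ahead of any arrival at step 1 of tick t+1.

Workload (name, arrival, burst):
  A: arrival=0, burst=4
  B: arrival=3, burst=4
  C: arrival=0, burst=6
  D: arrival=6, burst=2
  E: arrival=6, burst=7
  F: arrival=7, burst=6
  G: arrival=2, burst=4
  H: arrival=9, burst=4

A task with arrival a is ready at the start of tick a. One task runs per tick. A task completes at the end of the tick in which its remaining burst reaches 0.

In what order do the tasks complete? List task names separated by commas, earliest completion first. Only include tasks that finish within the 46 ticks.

completion order = A, G, B, D, C, H, E, F

t=0: queue=[A,C] q_used=0 → run A
t=1: queue=[A,C] q_used=1 → run A
t=2: queue=[A,C,G] q_used=2 → run A
t=3: queue=[A,C,G,B] q_used=3 → run A
t=4: queue=[C,G,B] q_used=0 → run C
t=5: queue=[C,G,B] q_used=1 → run C
t=6: queue=[C,G,B,D,E] q_used=2 → run C
t=7: queue=[C,G,B,D,E,F] q_used=3 → run C
t=8: queue=[G,B,D,E,F,C] q_used=0 → run G
t=9: queue=[G,B,D,E,F,C,H] q_used=1 → run G
t=10: queue=[G,B,D,E,F,C,H] q_used=2 → run G
t=11: queue=[G,B,D,E,F,C,H] q_used=3 → run G
t=12: queue=[B,D,E,F,C,H] q_used=0 → run B
t=13: queue=[B,D,E,F,C,H] q_used=1 → run B
t=14: queue=[B,D,E,F,C,H] q_used=2 → run B
t=15: queue=[B,D,E,F,C,H] q_used=3 → run B
t=16: queue=[D,E,F,C,H] q_used=0 → run D
t=17: queue=[D,E,F,C,H] q_used=1 → run D
t=18: queue=[E,F,C,H] q_used=0 → run E
t=19: queue=[E,F,C,H] q_used=1 → run E
t=20: queue=[E,F,C,H] q_used=2 → run E
t=21: queue=[E,F,C,H] q_used=3 → run E
t=22: queue=[F,C,H,E] q_used=0 → run F
t=23: queue=[F,C,H,E] q_used=1 → run F
t=24: queue=[F,C,H,E] q_used=2 → run F
t=25: queue=[F,C,H,E] q_used=3 → run F
t=26: queue=[C,H,E,F] q_used=0 → run C
t=27: queue=[C,H,E,F] q_used=1 → run C
t=28: queue=[H,E,F] q_used=0 → run H
t=29: queue=[H,E,F] q_used=1 → run H
t=30: queue=[H,E,F] q_used=2 → run H
t=31: queue=[H,E,F] q_used=3 → run H
t=32: queue=[E,F] q_used=0 → run E
t=33: queue=[E,F] q_used=1 → run E
t=34: queue=[E,F] q_used=2 → run E
t=35: queue=[F] q_used=0 → run F
t=36: queue=[F] q_used=1 → run F
t=37: (idle)
t=38: (idle)
t=39: (idle)
t=40: (idle)
t=41: (idle)
t=42: (idle)
t=43: (idle)
t=44: (idle)
t=45: (idle)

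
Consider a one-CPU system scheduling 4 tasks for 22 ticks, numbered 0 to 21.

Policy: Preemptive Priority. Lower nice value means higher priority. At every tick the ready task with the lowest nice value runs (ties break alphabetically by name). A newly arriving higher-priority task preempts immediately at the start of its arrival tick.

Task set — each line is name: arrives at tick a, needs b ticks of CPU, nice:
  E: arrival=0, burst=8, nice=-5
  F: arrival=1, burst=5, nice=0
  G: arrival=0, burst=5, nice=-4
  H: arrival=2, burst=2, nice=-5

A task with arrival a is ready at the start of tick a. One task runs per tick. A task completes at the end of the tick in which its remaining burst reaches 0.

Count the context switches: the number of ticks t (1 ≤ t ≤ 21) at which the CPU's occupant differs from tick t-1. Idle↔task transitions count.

context switches = 4

t=0: ready={E,G} → run E
t=1: ready={E,F,G} → run E
t=2: ready={E,F,G,H} → run E
t=3: ready={E,F,G,H} → run E
t=4: ready={E,F,G,H} → run E
t=5: ready={E,F,G,H} → run E
t=6: ready={E,F,G,H} → run E
t=7: ready={E,F,G,H} → run E
t=8: ready={F,G,H} → run H
t=9: ready={F,G,H} → run H
t=10: ready={F,G} → run G
t=11: ready={F,G} → run G
t=12: ready={F,G} → run G
t=13: ready={F,G} → run G
t=14: ready={F,G} → run G
t=15: ready={F} → run F
t=16: ready={F} → run F
t=17: ready={F} → run F
t=18: ready={F} → run F
t=19: ready={F} → run F
t=20: (idle)
t=21: (idle)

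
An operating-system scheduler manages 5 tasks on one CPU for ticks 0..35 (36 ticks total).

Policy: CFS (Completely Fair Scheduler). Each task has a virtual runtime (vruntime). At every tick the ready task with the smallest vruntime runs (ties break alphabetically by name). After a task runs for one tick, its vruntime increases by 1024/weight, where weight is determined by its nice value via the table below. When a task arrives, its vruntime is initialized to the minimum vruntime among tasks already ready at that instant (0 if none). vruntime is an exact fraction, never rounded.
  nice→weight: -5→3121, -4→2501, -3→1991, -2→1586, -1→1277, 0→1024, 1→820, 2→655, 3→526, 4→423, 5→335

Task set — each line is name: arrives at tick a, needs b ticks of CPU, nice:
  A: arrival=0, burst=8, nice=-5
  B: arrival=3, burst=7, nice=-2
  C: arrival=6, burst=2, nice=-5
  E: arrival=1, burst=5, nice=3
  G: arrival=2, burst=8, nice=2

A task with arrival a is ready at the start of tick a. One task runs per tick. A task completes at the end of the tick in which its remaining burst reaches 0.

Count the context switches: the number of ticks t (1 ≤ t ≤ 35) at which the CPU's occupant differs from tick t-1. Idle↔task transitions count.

t=0: vr[A=0] → run A
t=1: vr[A=1024/3121 E=1024/3121] → run A
t=2: vr[A=2048/3121 E=1024/3121 G=1024/3121] → run E
t=3: vr[A=2048/3121 B=1024/3121 E=1867264/820823 G=1024/3121] → run B
t=4: vr[A=2048/3121 B=2409984/2474953 E=1867264/820823 G=1024/3121] → run G
t=5: vr[A=2048/3121 B=2409984/2474953 E=1867264/820823 G=3866624/2044255] → run A
t=6: vr[A=3072/3121 B=2409984/2474953 C=2409984/2474953 E=1867264/820823 G=3866624/2044255] → run B
t=7: vr[A=3072/3121 B=4007936/2474953 C=2409984/2474953 E=1867264/820823 G=3866624/2044255] → run C
t=8: vr[A=3072/3121 B=4007936/2474953 C=3222016/2474953 E=1867264/820823 G=3866624/2044255] → run A
t=9: vr[A=4096/3121 B=4007936/2474953 C=3222016/2474953 E=1867264/820823 G=3866624/2044255] → run C
t=10: vr[A=4096/3121 B=4007936/2474953 E=1867264/820823 G=3866624/2044255] → run A
t=11: vr[A=5120/3121 B=4007936/2474953 E=1867264/820823 G=3866624/2044255] → run B
t=12: vr[A=5120/3121 B=5605888/2474953 E=1867264/820823 G=3866624/2044255] → run A
t=13: vr[A=6144/3121 B=5605888/2474953 E=1867264/820823 G=3866624/2044255] → run G
t=14: vr[A=6144/3121 B=5605888/2474953 E=1867264/820823 G=7062528/2044255] → run A
t=15: vr[A=7168/3121 B=5605888/2474953 E=1867264/820823 G=7062528/2044255] → run B
t=16: vr[A=7168/3121 B=7203840/2474953 E=1867264/820823 G=7062528/2044255] → run E
t=17: vr[A=7168/3121 B=7203840/2474953 E=3465216/820823 G=7062528/2044255] → run A
t=18: vr[B=7203840/2474953 E=3465216/820823 G=7062528/2044255] → run B
t=19: vr[B=8801792/2474953 E=3465216/820823 G=7062528/2044255] → run G
t=20: vr[B=8801792/2474953 E=3465216/820823 G=10258432/2044255] → run B
t=21: vr[B=10399744/2474953 E=3465216/820823 G=10258432/2044255] → run B
t=22: vr[E=3465216/820823 G=10258432/2044255] → run E
t=23: vr[E=5063168/820823 G=10258432/2044255] → run G
t=24: vr[E=5063168/820823 G=13454336/2044255] → run E
t=25: vr[E=6661120/820823 G=13454336/2044255] → run G
t=26: vr[E=6661120/820823 G=3330048/408851] → run E
t=27: vr[G=3330048/408851] → run G
t=28: vr[G=19846144/2044255] → run G
t=29: vr[G=23042048/2044255] → run G
t=30: (idle)
t=31: (idle)
t=32: (idle)
t=33: (idle)
t=34: (idle)
t=35: (idle)

context switches = 26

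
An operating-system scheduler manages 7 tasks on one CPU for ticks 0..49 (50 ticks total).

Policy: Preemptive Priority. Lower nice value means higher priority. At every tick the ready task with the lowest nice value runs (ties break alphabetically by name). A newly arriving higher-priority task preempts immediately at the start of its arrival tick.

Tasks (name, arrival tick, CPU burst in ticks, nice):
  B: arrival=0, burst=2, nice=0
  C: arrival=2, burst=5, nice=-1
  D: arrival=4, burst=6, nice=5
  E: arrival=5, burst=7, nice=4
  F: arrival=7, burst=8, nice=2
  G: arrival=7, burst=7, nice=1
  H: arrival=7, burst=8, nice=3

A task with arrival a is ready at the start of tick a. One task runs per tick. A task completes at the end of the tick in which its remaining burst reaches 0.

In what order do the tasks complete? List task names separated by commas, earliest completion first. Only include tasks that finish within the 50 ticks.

t=0: ready={B} → run B
t=1: ready={B} → run B
t=2: ready={C} → run C
t=3: ready={C} → run C
t=4: ready={C,D} → run C
t=5: ready={C,D,E} → run C
t=6: ready={C,D,E} → run C
t=7: ready={D,E,F,G,H} → run G
t=8: ready={D,E,F,G,H} → run G
t=9: ready={D,E,F,G,H} → run G
t=10: ready={D,E,F,G,H} → run G
t=11: ready={D,E,F,G,H} → run G
t=12: ready={D,E,F,G,H} → run G
t=13: ready={D,E,F,G,H} → run G
t=14: ready={D,E,F,H} → run F
t=15: ready={D,E,F,H} → run F
t=16: ready={D,E,F,H} → run F
t=17: ready={D,E,F,H} → run F
t=18: ready={D,E,F,H} → run F
t=19: ready={D,E,F,H} → run F
t=20: ready={D,E,F,H} → run F
t=21: ready={D,E,F,H} → run F
t=22: ready={D,E,H} → run H
t=23: ready={D,E,H} → run H
t=24: ready={D,E,H} → run H
t=25: ready={D,E,H} → run H
t=26: ready={D,E,H} → run H
t=27: ready={D,E,H} → run H
t=28: ready={D,E,H} → run H
t=29: ready={D,E,H} → run H
t=30: ready={D,E} → run E
t=31: ready={D,E} → run E
t=32: ready={D,E} → run E
t=33: ready={D,E} → run E
t=34: ready={D,E} → run E
t=35: ready={D,E} → run E
t=36: ready={D,E} → run E
t=37: ready={D} → run D
t=38: ready={D} → run D
t=39: ready={D} → run D
t=40: ready={D} → run D
t=41: ready={D} → run D
t=42: ready={D} → run D
t=43: (idle)
t=44: (idle)
t=45: (idle)
t=46: (idle)
t=47: (idle)
t=48: (idle)
t=49: (idle)

completion order = B, C, G, F, H, E, D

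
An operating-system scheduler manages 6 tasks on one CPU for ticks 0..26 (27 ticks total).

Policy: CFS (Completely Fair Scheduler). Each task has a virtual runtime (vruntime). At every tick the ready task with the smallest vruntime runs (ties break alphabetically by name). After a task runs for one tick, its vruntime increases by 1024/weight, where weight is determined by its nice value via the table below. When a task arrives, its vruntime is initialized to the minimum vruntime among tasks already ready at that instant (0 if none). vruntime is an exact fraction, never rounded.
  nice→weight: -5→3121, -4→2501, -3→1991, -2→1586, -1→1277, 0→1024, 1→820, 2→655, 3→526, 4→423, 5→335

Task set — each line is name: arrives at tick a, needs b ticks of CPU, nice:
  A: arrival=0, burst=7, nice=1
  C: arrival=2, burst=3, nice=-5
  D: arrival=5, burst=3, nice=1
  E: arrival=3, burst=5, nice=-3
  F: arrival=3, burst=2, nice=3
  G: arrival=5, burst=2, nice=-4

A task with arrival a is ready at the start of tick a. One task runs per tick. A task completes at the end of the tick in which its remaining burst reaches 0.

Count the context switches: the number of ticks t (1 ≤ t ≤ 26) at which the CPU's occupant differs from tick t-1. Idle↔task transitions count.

t=0: vr[A=0] → run A
t=1: vr[A=256/205] → run A
t=2: vr[A=512/205 C=512/205] → run A
t=3: vr[A=768/205 C=512/205 E=512/205 F=512/205] → run C
t=4: vr[A=768/205 C=1807872/639805 E=512/205 F=512/205] → run E
t=5: vr[A=768/205 C=1807872/639805 D=512/205 E=1229312/408155 F=512/205 G=512/205] → run D
t=6: vr[A=768/205 C=1807872/639805 D=768/205 E=1229312/408155 F=512/205 G=512/205] → run F
t=7: vr[A=768/205 C=1807872/639805 D=768/205 E=1229312/408155 F=239616/53915 G=512/205] → run G
t=8: vr[A=768/205 C=1807872/639805 D=768/205 E=1229312/408155 F=239616/53915 G=36352/12505] → run C
t=9: vr[A=768/205 C=2017792/639805 D=768/205 E=1229312/408155 F=239616/53915 G=36352/12505] → run G
t=10: vr[A=768/205 C=2017792/639805 D=768/205 E=1229312/408155 F=239616/53915] → run E
t=11: vr[A=768/205 C=2017792/639805 D=768/205 E=1439232/408155 F=239616/53915] → run C
t=12: vr[A=768/205 D=768/205 E=1439232/408155 F=239616/53915] → run E
t=13: vr[A=768/205 D=768/205 E=1649152/408155 F=239616/53915] → run A
t=14: vr[A=1024/205 D=768/205 E=1649152/408155 F=239616/53915] → run D
t=15: vr[A=1024/205 D=1024/205 E=1649152/408155 F=239616/53915] → run E
t=16: vr[A=1024/205 D=1024/205 E=1859072/408155 F=239616/53915] → run F
t=17: vr[A=1024/205 D=1024/205 E=1859072/408155] → run E
t=18: vr[A=1024/205 D=1024/205] → run A
t=19: vr[A=256/41 D=1024/205] → run D
t=20: vr[A=256/41] → run A
t=21: vr[A=1536/205] → run A
t=22: (idle)
t=23: (idle)
t=24: (idle)
t=25: (idle)
t=26: (idle)

context switches = 19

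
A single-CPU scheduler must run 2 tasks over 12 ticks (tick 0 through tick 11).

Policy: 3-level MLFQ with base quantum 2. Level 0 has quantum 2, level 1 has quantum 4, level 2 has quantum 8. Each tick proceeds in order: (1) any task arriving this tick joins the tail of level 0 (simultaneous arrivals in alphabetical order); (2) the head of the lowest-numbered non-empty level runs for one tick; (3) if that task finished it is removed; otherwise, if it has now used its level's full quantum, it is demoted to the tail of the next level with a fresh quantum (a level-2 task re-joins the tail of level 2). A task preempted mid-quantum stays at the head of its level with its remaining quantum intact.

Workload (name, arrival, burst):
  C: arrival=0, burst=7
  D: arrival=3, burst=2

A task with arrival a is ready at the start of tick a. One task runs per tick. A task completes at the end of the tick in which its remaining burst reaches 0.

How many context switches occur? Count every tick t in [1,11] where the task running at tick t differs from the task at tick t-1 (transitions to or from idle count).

t=0: L0/L1/L2 = C/-/- → run C
t=1: L0/L1/L2 = C/-/- → run C
t=2: L0/L1/L2 = -/C/- → run C
t=3: L0/L1/L2 = D/C/- → run D
t=4: L0/L1/L2 = D/C/- → run D
t=5: L0/L1/L2 = -/C/- → run C
t=6: L0/L1/L2 = -/C/- → run C
t=7: L0/L1/L2 = -/C/- → run C
t=8: L0/L1/L2 = -/-/C → run C
t=9: (idle)
t=10: (idle)
t=11: (idle)

context switches = 3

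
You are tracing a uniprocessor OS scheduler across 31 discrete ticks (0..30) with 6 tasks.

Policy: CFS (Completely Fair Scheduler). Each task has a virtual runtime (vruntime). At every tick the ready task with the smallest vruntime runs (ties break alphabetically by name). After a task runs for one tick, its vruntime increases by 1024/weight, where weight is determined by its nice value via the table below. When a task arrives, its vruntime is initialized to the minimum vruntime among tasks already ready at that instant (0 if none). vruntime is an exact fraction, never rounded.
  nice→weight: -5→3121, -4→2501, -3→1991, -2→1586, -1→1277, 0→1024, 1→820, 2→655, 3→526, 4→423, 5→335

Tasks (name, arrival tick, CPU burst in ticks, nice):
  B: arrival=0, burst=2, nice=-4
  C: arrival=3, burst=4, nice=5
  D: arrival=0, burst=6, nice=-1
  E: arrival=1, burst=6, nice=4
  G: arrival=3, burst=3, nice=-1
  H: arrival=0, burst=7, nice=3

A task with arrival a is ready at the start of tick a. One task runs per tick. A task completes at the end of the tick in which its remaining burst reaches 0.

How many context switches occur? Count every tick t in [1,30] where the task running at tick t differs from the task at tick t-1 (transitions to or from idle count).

t=0: vr[B=0 D=0 H=0] → run B
t=1: vr[B=1024/2501 D=0 E=0 H=0] → run D
t=2: vr[B=1024/2501 D=1024/1277 E=0 H=0] → run E
t=3: vr[B=1024/2501 C=0 D=1024/1277 E=1024/423 G=0 H=0] → run C
t=4: vr[B=1024/2501 C=1024/335 D=1024/1277 E=1024/423 G=0 H=0] → run G
t=5: vr[B=1024/2501 C=1024/335 D=1024/1277 E=1024/423 G=1024/1277 H=0] → run H
t=6: vr[B=1024/2501 C=1024/335 D=1024/1277 E=1024/423 G=1024/1277 H=512/263] → run B
t=7: vr[C=1024/335 D=1024/1277 E=1024/423 G=1024/1277 H=512/263] → run D
t=8: vr[C=1024/335 D=2048/1277 E=1024/423 G=1024/1277 H=512/263] → run G
t=9: vr[C=1024/335 D=2048/1277 E=1024/423 G=2048/1277 H=512/263] → run D
t=10: vr[C=1024/335 D=3072/1277 E=1024/423 G=2048/1277 H=512/263] → run G
t=11: vr[C=1024/335 D=3072/1277 E=1024/423 H=512/263] → run H
t=12: vr[C=1024/335 D=3072/1277 E=1024/423 H=1024/263] → run D
t=13: vr[C=1024/335 D=4096/1277 E=1024/423 H=1024/263] → run E
t=14: vr[C=1024/335 D=4096/1277 E=2048/423 H=1024/263] → run C
t=15: vr[C=2048/335 D=4096/1277 E=2048/423 H=1024/263] → run D
t=16: vr[C=2048/335 D=5120/1277 E=2048/423 H=1024/263] → run H
t=17: vr[C=2048/335 D=5120/1277 E=2048/423 H=1536/263] → run D
t=18: vr[C=2048/335 E=2048/423 H=1536/263] → run E
t=19: vr[C=2048/335 E=1024/141 H=1536/263] → run H
t=20: vr[C=2048/335 E=1024/141 H=2048/263] → run C
t=21: vr[C=3072/335 E=1024/141 H=2048/263] → run E
t=22: vr[C=3072/335 E=4096/423 H=2048/263] → run H
t=23: vr[C=3072/335 E=4096/423 H=2560/263] → run C
t=24: vr[E=4096/423 H=2560/263] → run E
t=25: vr[E=5120/423 H=2560/263] → run H
t=26: vr[E=5120/423 H=3072/263] → run H
t=27: vr[E=5120/423] → run E
t=28: (idle)
t=29: (idle)
t=30: (idle)

context switches = 27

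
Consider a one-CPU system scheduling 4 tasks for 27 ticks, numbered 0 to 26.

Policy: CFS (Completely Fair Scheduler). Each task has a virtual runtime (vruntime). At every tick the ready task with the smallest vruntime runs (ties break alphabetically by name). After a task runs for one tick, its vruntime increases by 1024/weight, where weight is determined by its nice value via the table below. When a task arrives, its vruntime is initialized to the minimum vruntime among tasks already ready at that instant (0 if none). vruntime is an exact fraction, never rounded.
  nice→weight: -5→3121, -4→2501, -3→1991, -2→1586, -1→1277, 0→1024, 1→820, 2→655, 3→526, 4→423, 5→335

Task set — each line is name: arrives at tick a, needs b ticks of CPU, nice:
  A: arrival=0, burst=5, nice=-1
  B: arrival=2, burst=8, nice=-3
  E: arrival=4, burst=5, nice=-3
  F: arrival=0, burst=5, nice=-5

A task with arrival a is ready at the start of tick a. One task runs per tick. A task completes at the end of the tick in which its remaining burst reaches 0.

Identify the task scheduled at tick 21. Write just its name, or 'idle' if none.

t=0: vr[A=0 F=0] → run A
t=1: vr[A=1024/1277 F=0] → run F
t=2: vr[A=1024/1277 B=1024/3121 F=1024/3121] → run B
t=3: vr[A=1024/1277 B=5234688/6213911 F=1024/3121] → run F
t=4: vr[A=1024/1277 B=5234688/6213911 E=2048/3121 F=2048/3121] → run E
t=5: vr[A=1024/1277 B=5234688/6213911 E=7273472/6213911 F=2048/3121] → run F
t=6: vr[A=1024/1277 B=5234688/6213911 E=7273472/6213911 F=3072/3121] → run A
t=7: vr[A=2048/1277 B=5234688/6213911 E=7273472/6213911 F=3072/3121] → run B
t=8: vr[A=2048/1277 B=8430592/6213911 E=7273472/6213911 F=3072/3121] → run F
t=9: vr[A=2048/1277 B=8430592/6213911 E=7273472/6213911 F=4096/3121] → run E
t=10: vr[A=2048/1277 B=8430592/6213911 E=10469376/6213911 F=4096/3121] → run F
t=11: vr[A=2048/1277 B=8430592/6213911 E=10469376/6213911] → run B
t=12: vr[A=2048/1277 B=11626496/6213911 E=10469376/6213911] → run A
t=13: vr[A=3072/1277 B=11626496/6213911 E=10469376/6213911] → run E
t=14: vr[A=3072/1277 B=11626496/6213911 E=13665280/6213911] → run B
t=15: vr[A=3072/1277 B=14822400/6213911 E=13665280/6213911] → run E
t=16: vr[A=3072/1277 B=14822400/6213911 E=16861184/6213911] → run B
t=17: vr[A=3072/1277 B=18018304/6213911 E=16861184/6213911] → run A
t=18: vr[A=4096/1277 B=18018304/6213911 E=16861184/6213911] → run E
t=19: vr[A=4096/1277 B=18018304/6213911] → run B
t=20: vr[A=4096/1277 B=21214208/6213911] → run A
t=21: vr[B=21214208/6213911] → run B
t=22: vr[B=24410112/6213911] → run B
t=23: (idle)
t=24: (idle)
t=25: (idle)
t=26: (idle)

running at tick 21 = B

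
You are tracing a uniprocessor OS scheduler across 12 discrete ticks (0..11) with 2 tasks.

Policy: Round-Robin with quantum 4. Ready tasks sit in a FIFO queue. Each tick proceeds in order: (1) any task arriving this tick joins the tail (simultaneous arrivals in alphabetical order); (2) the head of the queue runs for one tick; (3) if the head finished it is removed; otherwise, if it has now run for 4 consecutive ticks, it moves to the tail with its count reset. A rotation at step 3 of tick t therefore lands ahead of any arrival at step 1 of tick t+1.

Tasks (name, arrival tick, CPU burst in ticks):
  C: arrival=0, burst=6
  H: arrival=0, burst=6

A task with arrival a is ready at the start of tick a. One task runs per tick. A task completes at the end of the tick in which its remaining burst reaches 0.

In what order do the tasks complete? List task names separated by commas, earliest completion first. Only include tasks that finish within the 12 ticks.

t=0: queue=[C,H] q_used=0 → run C
t=1: queue=[C,H] q_used=1 → run C
t=2: queue=[C,H] q_used=2 → run C
t=3: queue=[C,H] q_used=3 → run C
t=4: queue=[H,C] q_used=0 → run H
t=5: queue=[H,C] q_used=1 → run H
t=6: queue=[H,C] q_used=2 → run H
t=7: queue=[H,C] q_used=3 → run H
t=8: queue=[C,H] q_used=0 → run C
t=9: queue=[C,H] q_used=1 → run C
t=10: queue=[H] q_used=0 → run H
t=11: queue=[H] q_used=1 → run H

completion order = C, H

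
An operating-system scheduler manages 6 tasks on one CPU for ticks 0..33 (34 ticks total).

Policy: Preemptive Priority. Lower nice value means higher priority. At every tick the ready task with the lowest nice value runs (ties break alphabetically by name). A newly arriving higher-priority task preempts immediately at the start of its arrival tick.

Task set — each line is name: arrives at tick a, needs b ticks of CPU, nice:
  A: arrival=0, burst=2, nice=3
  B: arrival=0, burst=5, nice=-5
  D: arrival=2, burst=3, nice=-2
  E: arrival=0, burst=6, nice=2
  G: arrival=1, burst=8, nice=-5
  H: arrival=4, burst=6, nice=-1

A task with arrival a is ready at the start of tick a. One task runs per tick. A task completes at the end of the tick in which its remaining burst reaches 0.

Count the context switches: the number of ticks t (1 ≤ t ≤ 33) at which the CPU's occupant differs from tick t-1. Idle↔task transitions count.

context switches = 6

t=0: ready={A,B,E} → run B
t=1: ready={A,B,E,G} → run B
t=2: ready={A,B,D,E,G} → run B
t=3: ready={A,B,D,E,G} → run B
t=4: ready={A,B,D,E,G,H} → run B
t=5: ready={A,D,E,G,H} → run G
t=6: ready={A,D,E,G,H} → run G
t=7: ready={A,D,E,G,H} → run G
t=8: ready={A,D,E,G,H} → run G
t=9: ready={A,D,E,G,H} → run G
t=10: ready={A,D,E,G,H} → run G
t=11: ready={A,D,E,G,H} → run G
t=12: ready={A,D,E,G,H} → run G
t=13: ready={A,D,E,H} → run D
t=14: ready={A,D,E,H} → run D
t=15: ready={A,D,E,H} → run D
t=16: ready={A,E,H} → run H
t=17: ready={A,E,H} → run H
t=18: ready={A,E,H} → run H
t=19: ready={A,E,H} → run H
t=20: ready={A,E,H} → run H
t=21: ready={A,E,H} → run H
t=22: ready={A,E} → run E
t=23: ready={A,E} → run E
t=24: ready={A,E} → run E
t=25: ready={A,E} → run E
t=26: ready={A,E} → run E
t=27: ready={A,E} → run E
t=28: ready={A} → run A
t=29: ready={A} → run A
t=30: (idle)
t=31: (idle)
t=32: (idle)
t=33: (idle)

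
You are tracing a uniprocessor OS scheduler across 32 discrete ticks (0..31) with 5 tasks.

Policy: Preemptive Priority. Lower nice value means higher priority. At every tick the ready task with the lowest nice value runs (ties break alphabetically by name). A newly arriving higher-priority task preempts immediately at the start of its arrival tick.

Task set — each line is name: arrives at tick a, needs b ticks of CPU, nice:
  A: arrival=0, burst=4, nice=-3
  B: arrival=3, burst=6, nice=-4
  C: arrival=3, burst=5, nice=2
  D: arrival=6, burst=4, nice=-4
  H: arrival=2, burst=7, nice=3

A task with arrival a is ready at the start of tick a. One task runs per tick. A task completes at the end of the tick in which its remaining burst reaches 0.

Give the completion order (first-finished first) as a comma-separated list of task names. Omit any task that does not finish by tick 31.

completion order = B, D, A, C, H

t=0: ready={A} → run A
t=1: ready={A} → run A
t=2: ready={A,H} → run A
t=3: ready={A,B,C,H} → run B
t=4: ready={A,B,C,H} → run B
t=5: ready={A,B,C,H} → run B
t=6: ready={A,B,C,D,H} → run B
t=7: ready={A,B,C,D,H} → run B
t=8: ready={A,B,C,D,H} → run B
t=9: ready={A,C,D,H} → run D
t=10: ready={A,C,D,H} → run D
t=11: ready={A,C,D,H} → run D
t=12: ready={A,C,D,H} → run D
t=13: ready={A,C,H} → run A
t=14: ready={C,H} → run C
t=15: ready={C,H} → run C
t=16: ready={C,H} → run C
t=17: ready={C,H} → run C
t=18: ready={C,H} → run C
t=19: ready={H} → run H
t=20: ready={H} → run H
t=21: ready={H} → run H
t=22: ready={H} → run H
t=23: ready={H} → run H
t=24: ready={H} → run H
t=25: ready={H} → run H
t=26: (idle)
t=27: (idle)
t=28: (idle)
t=29: (idle)
t=30: (idle)
t=31: (idle)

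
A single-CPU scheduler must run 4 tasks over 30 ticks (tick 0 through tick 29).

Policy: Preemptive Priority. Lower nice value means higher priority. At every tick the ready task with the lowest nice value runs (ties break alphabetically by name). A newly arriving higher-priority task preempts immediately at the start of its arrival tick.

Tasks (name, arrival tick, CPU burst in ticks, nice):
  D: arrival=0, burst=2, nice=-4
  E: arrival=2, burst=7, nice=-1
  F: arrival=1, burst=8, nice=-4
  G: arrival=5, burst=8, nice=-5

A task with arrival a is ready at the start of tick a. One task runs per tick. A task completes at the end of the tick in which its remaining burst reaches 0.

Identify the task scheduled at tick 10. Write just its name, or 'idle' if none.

running at tick 10 = G

t=0: ready={D} → run D
t=1: ready={D,F} → run D
t=2: ready={E,F} → run F
t=3: ready={E,F} → run F
t=4: ready={E,F} → run F
t=5: ready={E,F,G} → run G
t=6: ready={E,F,G} → run G
t=7: ready={E,F,G} → run G
t=8: ready={E,F,G} → run G
t=9: ready={E,F,G} → run G
t=10: ready={E,F,G} → run G
t=11: ready={E,F,G} → run G
t=12: ready={E,F,G} → run G
t=13: ready={E,F} → run F
t=14: ready={E,F} → run F
t=15: ready={E,F} → run F
t=16: ready={E,F} → run F
t=17: ready={E,F} → run F
t=18: ready={E} → run E
t=19: ready={E} → run E
t=20: ready={E} → run E
t=21: ready={E} → run E
t=22: ready={E} → run E
t=23: ready={E} → run E
t=24: ready={E} → run E
t=25: (idle)
t=26: (idle)
t=27: (idle)
t=28: (idle)
t=29: (idle)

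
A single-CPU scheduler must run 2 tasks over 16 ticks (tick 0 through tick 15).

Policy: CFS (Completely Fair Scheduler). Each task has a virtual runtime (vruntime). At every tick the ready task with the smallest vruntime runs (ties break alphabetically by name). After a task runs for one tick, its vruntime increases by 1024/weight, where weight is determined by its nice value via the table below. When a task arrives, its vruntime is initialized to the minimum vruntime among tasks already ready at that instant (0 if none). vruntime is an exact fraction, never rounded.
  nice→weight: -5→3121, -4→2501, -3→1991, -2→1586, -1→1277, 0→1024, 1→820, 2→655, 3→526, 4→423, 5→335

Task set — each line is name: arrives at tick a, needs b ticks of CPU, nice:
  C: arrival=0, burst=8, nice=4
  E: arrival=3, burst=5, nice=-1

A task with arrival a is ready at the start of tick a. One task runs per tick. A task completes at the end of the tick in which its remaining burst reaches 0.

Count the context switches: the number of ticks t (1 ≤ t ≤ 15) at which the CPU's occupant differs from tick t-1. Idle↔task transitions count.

t=0: vr[C=0] → run C
t=1: vr[C=1024/423] → run C
t=2: vr[C=2048/423] → run C
t=3: vr[C=1024/141 E=1024/141] → run C
t=4: vr[C=4096/423 E=1024/141] → run E
t=5: vr[C=4096/423 E=1452032/180057] → run E
t=6: vr[C=4096/423 E=1596416/180057] → run E
t=7: vr[C=4096/423 E=1740800/180057] → run E
t=8: vr[C=4096/423 E=1885184/180057] → run C
t=9: vr[C=5120/423 E=1885184/180057] → run E
t=10: vr[C=5120/423] → run C
t=11: vr[C=2048/141] → run C
t=12: vr[C=7168/423] → run C
t=13: (idle)
t=14: (idle)
t=15: (idle)

context switches = 5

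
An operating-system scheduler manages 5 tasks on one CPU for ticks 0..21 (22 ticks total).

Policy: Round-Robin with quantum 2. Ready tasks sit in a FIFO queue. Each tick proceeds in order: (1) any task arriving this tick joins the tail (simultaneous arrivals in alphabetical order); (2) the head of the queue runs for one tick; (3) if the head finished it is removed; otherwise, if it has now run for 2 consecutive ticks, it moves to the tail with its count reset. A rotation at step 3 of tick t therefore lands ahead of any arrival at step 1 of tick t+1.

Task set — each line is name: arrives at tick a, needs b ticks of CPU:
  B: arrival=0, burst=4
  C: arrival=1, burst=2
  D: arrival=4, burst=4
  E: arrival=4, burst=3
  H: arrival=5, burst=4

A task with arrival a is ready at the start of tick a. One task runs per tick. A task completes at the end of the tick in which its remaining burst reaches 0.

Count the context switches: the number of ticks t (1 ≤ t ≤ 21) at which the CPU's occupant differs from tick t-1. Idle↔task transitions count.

t=0: queue=[B] q_used=0 → run B
t=1: queue=[B,C] q_used=1 → run B
t=2: queue=[C,B] q_used=0 → run C
t=3: queue=[C,B] q_used=1 → run C
t=4: queue=[B,D,E] q_used=0 → run B
t=5: queue=[B,D,E,H] q_used=1 → run B
t=6: queue=[D,E,H] q_used=0 → run D
t=7: queue=[D,E,H] q_used=1 → run D
t=8: queue=[E,H,D] q_used=0 → run E
t=9: queue=[E,H,D] q_used=1 → run E
t=10: queue=[H,D,E] q_used=0 → run H
t=11: queue=[H,D,E] q_used=1 → run H
t=12: queue=[D,E,H] q_used=0 → run D
t=13: queue=[D,E,H] q_used=1 → run D
t=14: queue=[E,H] q_used=0 → run E
t=15: queue=[H] q_used=0 → run H
t=16: queue=[H] q_used=1 → run H
t=17: (idle)
t=18: (idle)
t=19: (idle)
t=20: (idle)
t=21: (idle)

context switches = 9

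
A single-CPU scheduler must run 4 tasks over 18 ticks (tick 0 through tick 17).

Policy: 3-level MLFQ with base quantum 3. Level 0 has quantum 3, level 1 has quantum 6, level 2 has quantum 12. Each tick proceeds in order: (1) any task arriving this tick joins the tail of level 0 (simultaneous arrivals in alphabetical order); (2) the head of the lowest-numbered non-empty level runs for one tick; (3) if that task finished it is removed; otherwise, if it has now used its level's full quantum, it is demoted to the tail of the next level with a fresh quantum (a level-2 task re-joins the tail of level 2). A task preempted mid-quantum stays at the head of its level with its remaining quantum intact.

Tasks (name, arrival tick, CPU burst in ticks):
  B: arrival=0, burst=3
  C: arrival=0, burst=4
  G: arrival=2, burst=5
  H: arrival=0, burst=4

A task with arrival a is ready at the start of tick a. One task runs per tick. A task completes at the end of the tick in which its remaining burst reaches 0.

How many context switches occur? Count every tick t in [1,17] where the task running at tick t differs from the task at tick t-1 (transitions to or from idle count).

t=0: L0/L1/L2 = BCH/-/- → run B
t=1: L0/L1/L2 = BCH/-/- → run B
t=2: L0/L1/L2 = BCHG/-/- → run B
t=3: L0/L1/L2 = CHG/-/- → run C
t=4: L0/L1/L2 = CHG/-/- → run C
t=5: L0/L1/L2 = CHG/-/- → run C
t=6: L0/L1/L2 = HG/C/- → run H
t=7: L0/L1/L2 = HG/C/- → run H
t=8: L0/L1/L2 = HG/C/- → run H
t=9: L0/L1/L2 = G/CH/- → run G
t=10: L0/L1/L2 = G/CH/- → run G
t=11: L0/L1/L2 = G/CH/- → run G
t=12: L0/L1/L2 = -/CHG/- → run C
t=13: L0/L1/L2 = -/HG/- → run H
t=14: L0/L1/L2 = -/G/- → run G
t=15: L0/L1/L2 = -/G/- → run G
t=16: (idle)
t=17: (idle)

context switches = 7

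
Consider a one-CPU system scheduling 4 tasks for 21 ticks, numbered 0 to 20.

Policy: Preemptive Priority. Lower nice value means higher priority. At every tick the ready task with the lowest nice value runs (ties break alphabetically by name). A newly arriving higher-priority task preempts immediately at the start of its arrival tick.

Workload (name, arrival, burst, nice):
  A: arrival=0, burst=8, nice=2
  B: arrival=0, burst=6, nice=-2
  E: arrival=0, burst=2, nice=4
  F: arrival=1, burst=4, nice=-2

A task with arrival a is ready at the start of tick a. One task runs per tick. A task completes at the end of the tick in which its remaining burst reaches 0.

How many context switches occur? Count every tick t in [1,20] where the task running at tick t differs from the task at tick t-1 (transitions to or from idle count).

context switches = 4

t=0: ready={A,B,E} → run B
t=1: ready={A,B,E,F} → run B
t=2: ready={A,B,E,F} → run B
t=3: ready={A,B,E,F} → run B
t=4: ready={A,B,E,F} → run B
t=5: ready={A,B,E,F} → run B
t=6: ready={A,E,F} → run F
t=7: ready={A,E,F} → run F
t=8: ready={A,E,F} → run F
t=9: ready={A,E,F} → run F
t=10: ready={A,E} → run A
t=11: ready={A,E} → run A
t=12: ready={A,E} → run A
t=13: ready={A,E} → run A
t=14: ready={A,E} → run A
t=15: ready={A,E} → run A
t=16: ready={A,E} → run A
t=17: ready={A,E} → run A
t=18: ready={E} → run E
t=19: ready={E} → run E
t=20: (idle)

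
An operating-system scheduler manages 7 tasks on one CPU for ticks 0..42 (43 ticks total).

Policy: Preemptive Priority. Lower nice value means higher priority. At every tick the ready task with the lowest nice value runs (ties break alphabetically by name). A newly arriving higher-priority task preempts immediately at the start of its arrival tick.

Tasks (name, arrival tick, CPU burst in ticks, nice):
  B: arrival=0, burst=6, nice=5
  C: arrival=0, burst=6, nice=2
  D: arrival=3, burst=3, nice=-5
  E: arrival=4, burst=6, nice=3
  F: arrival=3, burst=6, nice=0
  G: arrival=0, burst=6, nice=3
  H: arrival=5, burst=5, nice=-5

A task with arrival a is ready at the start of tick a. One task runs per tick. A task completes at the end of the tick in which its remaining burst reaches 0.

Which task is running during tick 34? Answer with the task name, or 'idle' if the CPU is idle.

running at tick 34 = B

t=0: ready={B,C,G} → run C
t=1: ready={B,C,G} → run C
t=2: ready={B,C,G} → run C
t=3: ready={B,C,D,F,G} → run D
t=4: ready={B,C,D,E,F,G} → run D
t=5: ready={B,C,D,E,F,G,H} → run D
t=6: ready={B,C,E,F,G,H} → run H
t=7: ready={B,C,E,F,G,H} → run H
t=8: ready={B,C,E,F,G,H} → run H
t=9: ready={B,C,E,F,G,H} → run H
t=10: ready={B,C,E,F,G,H} → run H
t=11: ready={B,C,E,F,G} → run F
t=12: ready={B,C,E,F,G} → run F
t=13: ready={B,C,E,F,G} → run F
t=14: ready={B,C,E,F,G} → run F
t=15: ready={B,C,E,F,G} → run F
t=16: ready={B,C,E,F,G} → run F
t=17: ready={B,C,E,G} → run C
t=18: ready={B,C,E,G} → run C
t=19: ready={B,C,E,G} → run C
t=20: ready={B,E,G} → run E
t=21: ready={B,E,G} → run E
t=22: ready={B,E,G} → run E
t=23: ready={B,E,G} → run E
t=24: ready={B,E,G} → run E
t=25: ready={B,E,G} → run E
t=26: ready={B,G} → run G
t=27: ready={B,G} → run G
t=28: ready={B,G} → run G
t=29: ready={B,G} → run G
t=30: ready={B,G} → run G
t=31: ready={B,G} → run G
t=32: ready={B} → run B
t=33: ready={B} → run B
t=34: ready={B} → run B
t=35: ready={B} → run B
t=36: ready={B} → run B
t=37: ready={B} → run B
t=38: (idle)
t=39: (idle)
t=40: (idle)
t=41: (idle)
t=42: (idle)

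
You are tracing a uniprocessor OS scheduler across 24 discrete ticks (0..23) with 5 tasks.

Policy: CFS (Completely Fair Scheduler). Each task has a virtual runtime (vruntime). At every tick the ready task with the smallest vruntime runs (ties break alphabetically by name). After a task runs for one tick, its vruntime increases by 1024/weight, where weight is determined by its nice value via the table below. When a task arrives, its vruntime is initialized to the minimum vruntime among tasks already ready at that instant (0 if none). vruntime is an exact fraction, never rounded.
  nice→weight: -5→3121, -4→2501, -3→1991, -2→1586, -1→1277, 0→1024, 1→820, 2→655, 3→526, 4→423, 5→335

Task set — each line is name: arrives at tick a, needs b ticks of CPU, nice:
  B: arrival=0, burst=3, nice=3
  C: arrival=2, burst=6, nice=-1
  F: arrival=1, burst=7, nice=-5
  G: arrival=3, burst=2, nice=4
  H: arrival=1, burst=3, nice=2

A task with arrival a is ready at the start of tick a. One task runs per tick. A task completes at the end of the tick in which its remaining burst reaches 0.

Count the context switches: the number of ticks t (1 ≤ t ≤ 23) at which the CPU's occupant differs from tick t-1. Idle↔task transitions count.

context switches = 17

t=0: vr[B=0] → run B
t=1: vr[B=512/263 F=512/263 H=512/263] → run B
t=2: vr[B=1024/263 C=512/263 F=512/263 H=512/263] → run C
t=3: vr[B=1024/263 C=923136/335851 F=512/263 G=512/263 H=512/263] → run F
t=4: vr[B=1024/263 C=923136/335851 F=1867264/820823 G=512/263 H=512/263] → run G
t=5: vr[B=1024/263 C=923136/335851 F=1867264/820823 G=485888/111249 H=512/263] → run H
t=6: vr[B=1024/263 C=923136/335851 F=1867264/820823 G=485888/111249 H=604672/172265] → run F
t=7: vr[B=1024/263 C=923136/335851 F=2136576/820823 G=485888/111249 H=604672/172265] → run F
t=8: vr[B=1024/263 C=923136/335851 F=2405888/820823 G=485888/111249 H=604672/172265] → run C
t=9: vr[B=1024/263 C=1192448/335851 F=2405888/820823 G=485888/111249 H=604672/172265] → run F
t=10: vr[B=1024/263 C=1192448/335851 F=2675200/820823 G=485888/111249 H=604672/172265] → run F
t=11: vr[B=1024/263 C=1192448/335851 F=2944512/820823 G=485888/111249 H=604672/172265] → run H
t=12: vr[B=1024/263 C=1192448/335851 F=2944512/820823 G=485888/111249 H=873984/172265] → run C
t=13: vr[B=1024/263 C=1461760/335851 F=2944512/820823 G=485888/111249 H=873984/172265] → run F
t=14: vr[B=1024/263 C=1461760/335851 F=3213824/820823 G=485888/111249 H=873984/172265] → run B
t=15: vr[C=1461760/335851 F=3213824/820823 G=485888/111249 H=873984/172265] → run F
t=16: vr[C=1461760/335851 G=485888/111249 H=873984/172265] → run C
t=17: vr[C=1731072/335851 G=485888/111249 H=873984/172265] → run G
t=18: vr[C=1731072/335851 H=873984/172265] → run H
t=19: vr[C=1731072/335851] → run C
t=20: vr[C=2000384/335851] → run C
t=21: (idle)
t=22: (idle)
t=23: (idle)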